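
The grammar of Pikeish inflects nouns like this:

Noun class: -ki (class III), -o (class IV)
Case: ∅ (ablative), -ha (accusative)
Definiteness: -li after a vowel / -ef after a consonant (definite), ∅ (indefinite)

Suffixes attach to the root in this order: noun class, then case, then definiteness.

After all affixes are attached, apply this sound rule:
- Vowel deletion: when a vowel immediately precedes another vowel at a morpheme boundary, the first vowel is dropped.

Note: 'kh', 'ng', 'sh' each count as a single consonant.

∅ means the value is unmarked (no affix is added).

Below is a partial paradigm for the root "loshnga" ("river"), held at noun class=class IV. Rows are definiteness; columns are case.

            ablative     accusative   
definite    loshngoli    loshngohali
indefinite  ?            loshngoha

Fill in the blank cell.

loshngo

Attach noun class class IV -o → loshngao.
case = ablative: zero marking, form stays loshngao.
definiteness = indefinite: zero marking, form stays loshngao.
Apply vowel deletion: loshngao → loshngo.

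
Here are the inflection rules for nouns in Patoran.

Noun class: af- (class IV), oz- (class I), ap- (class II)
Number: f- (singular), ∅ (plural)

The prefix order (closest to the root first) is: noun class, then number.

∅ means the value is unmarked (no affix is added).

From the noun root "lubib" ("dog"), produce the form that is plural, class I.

ozlubib

Attach noun class class I oz- → ozlubib.
number = plural: zero marking, form stays ozlubib.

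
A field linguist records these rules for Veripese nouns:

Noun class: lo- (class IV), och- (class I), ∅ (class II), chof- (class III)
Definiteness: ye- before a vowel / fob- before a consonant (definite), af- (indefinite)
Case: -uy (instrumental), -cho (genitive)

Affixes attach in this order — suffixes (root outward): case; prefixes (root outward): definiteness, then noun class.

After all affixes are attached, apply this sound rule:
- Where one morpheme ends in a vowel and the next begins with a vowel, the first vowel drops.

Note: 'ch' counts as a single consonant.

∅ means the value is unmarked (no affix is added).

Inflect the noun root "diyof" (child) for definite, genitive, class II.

Attach definiteness definite fob- (before consonant 'd') → fobdiyof.
noun class = class II: zero marking, form stays fobdiyof.
Attach case genitive -cho → fobdiyofcho.
Vowel deletion: no change.

fobdiyofcho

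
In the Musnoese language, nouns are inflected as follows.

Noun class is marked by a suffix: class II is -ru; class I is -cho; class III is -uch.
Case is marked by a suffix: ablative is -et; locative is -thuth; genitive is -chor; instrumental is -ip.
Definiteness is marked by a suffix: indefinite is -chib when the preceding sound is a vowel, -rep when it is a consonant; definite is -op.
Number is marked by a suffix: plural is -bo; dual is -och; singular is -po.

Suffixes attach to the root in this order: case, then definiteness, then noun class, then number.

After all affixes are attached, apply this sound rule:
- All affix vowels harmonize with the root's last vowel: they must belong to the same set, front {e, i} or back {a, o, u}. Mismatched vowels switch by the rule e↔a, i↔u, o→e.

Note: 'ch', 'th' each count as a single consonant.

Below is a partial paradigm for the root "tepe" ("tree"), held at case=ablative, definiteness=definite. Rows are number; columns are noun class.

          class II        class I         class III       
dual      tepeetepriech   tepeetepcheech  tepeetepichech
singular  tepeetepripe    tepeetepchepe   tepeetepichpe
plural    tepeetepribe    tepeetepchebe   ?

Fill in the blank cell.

tepeetepichbe

Attach case ablative -et → tepeet.
Attach definiteness definite -op → tepeetop.
Attach noun class class III -uch → tepeetopuch.
Attach number plural -bo → tepeetopuchbo.
Apply vowel harmony: tepeetopuchbo → tepeetepichbe.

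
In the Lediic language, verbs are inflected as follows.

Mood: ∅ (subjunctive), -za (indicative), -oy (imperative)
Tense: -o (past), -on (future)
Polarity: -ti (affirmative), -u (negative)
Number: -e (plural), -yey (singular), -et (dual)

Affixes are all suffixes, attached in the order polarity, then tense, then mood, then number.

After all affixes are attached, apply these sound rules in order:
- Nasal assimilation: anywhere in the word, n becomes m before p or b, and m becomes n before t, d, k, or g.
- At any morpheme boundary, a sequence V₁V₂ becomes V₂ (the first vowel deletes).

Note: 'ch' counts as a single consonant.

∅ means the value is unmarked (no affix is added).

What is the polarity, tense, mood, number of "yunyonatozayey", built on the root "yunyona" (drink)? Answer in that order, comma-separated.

affirmative, past, indicative, singular

Segment: yunyona-ti-o-za-yey.
polarity: -ti → affirmative.
tense: -o → past.
mood: -za → indicative.
number: -yey → singular.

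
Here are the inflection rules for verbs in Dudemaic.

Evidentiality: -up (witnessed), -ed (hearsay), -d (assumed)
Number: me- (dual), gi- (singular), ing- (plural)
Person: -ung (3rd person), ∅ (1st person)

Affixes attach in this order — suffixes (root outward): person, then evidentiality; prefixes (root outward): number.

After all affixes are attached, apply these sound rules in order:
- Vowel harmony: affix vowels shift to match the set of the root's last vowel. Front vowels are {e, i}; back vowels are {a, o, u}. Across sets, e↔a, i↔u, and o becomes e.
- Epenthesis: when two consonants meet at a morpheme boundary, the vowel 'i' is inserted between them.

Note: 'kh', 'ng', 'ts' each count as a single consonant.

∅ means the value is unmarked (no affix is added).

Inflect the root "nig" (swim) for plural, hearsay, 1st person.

person = 1st person: zero marking, form stays nig.
Attach evidentiality hearsay -ed → niged.
Attach number plural ing- → ingniged.
Vowel harmony: no change.
Apply epenthesis: ingniged → inginiged.

inginiged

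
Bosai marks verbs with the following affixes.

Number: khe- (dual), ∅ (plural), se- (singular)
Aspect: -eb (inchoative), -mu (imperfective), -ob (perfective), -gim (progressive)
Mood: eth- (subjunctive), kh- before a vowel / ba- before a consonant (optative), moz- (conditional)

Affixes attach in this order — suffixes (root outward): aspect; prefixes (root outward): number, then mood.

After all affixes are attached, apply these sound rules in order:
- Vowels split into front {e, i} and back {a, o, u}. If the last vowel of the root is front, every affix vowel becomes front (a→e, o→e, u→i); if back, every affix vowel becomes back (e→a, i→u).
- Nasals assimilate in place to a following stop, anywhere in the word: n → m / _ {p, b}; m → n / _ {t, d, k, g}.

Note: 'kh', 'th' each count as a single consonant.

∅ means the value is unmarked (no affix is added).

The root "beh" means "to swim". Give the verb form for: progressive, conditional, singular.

Attach number singular se- → sebeh.
Attach mood conditional moz- → mozsebeh.
Attach aspect progressive -gim → mozsebehgim.
Apply vowel harmony: mozsebehgim → mezsebehgim.
Nasal assimilation: no change.

mezsebehgim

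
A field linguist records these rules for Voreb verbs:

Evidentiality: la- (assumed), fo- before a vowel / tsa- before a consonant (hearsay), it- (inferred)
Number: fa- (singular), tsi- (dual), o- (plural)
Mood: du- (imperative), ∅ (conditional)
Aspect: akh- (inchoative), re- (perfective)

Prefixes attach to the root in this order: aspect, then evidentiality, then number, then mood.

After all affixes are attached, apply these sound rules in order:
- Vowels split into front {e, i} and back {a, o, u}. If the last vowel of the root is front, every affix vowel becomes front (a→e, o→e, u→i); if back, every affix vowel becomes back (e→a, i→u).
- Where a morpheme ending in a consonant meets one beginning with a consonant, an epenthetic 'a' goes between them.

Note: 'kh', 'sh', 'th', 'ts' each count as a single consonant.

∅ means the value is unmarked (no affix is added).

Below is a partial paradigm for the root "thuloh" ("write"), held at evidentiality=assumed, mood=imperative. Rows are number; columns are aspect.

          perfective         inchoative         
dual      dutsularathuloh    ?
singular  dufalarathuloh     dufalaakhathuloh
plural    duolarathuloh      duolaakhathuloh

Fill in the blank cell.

dutsulaakhathuloh

Attach aspect inchoative akh- → akhthuloh.
Attach evidentiality assumed la- → laakhthuloh.
Attach number dual tsi- → tsilaakhthuloh.
Attach mood imperative du- → dutsilaakhthuloh.
Apply vowel harmony: dutsilaakhthuloh → dutsulaakhthuloh.
Apply epenthesis: dutsulaakhthuloh → dutsulaakhathuloh.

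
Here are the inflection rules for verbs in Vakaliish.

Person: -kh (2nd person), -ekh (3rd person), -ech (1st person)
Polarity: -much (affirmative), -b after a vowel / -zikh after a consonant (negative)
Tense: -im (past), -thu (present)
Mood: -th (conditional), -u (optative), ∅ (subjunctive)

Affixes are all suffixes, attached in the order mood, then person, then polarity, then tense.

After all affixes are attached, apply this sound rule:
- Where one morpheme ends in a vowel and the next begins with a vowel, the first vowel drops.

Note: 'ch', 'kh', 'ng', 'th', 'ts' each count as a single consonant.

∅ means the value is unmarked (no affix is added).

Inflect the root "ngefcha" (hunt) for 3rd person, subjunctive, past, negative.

ngefchekhzikhim

mood = subjunctive: zero marking, form stays ngefcha.
Attach person 3rd person -ekh → ngefchaekh.
Attach polarity negative -zikh (after consonant 'kh') → ngefchaekhzikh.
Attach tense past -im → ngefchaekhzikhim.
Apply vowel deletion: ngefchaekhzikhim → ngefchekhzikhim.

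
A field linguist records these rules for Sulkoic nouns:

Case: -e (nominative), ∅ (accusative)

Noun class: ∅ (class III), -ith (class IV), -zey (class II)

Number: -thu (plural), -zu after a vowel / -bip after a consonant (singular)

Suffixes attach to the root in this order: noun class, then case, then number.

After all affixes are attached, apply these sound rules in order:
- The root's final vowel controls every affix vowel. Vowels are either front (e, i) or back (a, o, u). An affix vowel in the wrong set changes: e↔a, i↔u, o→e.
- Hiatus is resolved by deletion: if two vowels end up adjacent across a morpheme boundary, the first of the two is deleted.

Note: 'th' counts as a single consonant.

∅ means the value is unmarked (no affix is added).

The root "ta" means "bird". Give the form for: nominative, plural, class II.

tazayathu

Attach noun class class II -zey → tazey.
Attach case nominative -e → tazeye.
Attach number plural -thu → tazeyethu.
Apply vowel harmony: tazeyethu → tazayathu.
Vowel deletion: no change.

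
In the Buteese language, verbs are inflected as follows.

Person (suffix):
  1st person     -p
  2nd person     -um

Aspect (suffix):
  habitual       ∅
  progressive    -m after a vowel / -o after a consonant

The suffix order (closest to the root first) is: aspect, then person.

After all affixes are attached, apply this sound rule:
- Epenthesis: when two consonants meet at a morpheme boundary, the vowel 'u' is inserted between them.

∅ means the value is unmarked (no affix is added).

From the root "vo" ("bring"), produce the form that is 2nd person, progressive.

vomum

Attach aspect progressive -m (after vowel 'o') → vom.
Attach person 2nd person -um → vomum.
Epenthesis: no change.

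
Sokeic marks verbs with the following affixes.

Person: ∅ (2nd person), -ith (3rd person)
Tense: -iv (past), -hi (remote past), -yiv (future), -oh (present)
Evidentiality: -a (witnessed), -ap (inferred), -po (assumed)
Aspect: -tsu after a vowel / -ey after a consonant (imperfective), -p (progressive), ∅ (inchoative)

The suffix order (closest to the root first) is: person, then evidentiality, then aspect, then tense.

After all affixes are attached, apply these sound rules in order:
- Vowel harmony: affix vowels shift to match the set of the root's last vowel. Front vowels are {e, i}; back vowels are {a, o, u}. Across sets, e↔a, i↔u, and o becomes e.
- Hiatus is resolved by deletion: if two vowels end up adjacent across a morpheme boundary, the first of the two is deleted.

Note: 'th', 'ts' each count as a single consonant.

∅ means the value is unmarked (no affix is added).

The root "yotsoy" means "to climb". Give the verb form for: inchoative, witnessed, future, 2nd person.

person = 2nd person: zero marking, form stays yotsoy.
Attach evidentiality witnessed -a → yotsoya.
aspect = inchoative: zero marking, form stays yotsoya.
Attach tense future -yiv → yotsoyayiv.
Apply vowel harmony: yotsoyayiv → yotsoyayuv.
Vowel deletion: no change.

yotsoyayuv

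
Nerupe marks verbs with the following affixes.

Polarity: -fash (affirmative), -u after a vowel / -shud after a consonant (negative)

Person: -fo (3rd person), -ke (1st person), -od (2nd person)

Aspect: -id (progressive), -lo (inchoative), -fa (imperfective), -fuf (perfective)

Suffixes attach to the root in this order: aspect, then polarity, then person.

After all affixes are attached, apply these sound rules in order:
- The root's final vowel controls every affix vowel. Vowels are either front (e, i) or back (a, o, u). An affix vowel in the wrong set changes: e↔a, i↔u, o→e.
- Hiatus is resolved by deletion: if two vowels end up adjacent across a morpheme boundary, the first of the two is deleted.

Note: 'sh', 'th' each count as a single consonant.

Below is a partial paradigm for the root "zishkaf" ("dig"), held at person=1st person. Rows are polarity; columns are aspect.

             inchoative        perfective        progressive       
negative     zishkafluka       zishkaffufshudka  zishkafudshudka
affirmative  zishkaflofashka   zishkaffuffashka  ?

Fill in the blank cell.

Attach aspect progressive -id → zishkafid.
Attach polarity affirmative -fash → zishkafidfash.
Attach person 1st person -ke → zishkafidfashke.
Apply vowel harmony: zishkafidfashke → zishkafudfashka.
Vowel deletion: no change.

zishkafudfashka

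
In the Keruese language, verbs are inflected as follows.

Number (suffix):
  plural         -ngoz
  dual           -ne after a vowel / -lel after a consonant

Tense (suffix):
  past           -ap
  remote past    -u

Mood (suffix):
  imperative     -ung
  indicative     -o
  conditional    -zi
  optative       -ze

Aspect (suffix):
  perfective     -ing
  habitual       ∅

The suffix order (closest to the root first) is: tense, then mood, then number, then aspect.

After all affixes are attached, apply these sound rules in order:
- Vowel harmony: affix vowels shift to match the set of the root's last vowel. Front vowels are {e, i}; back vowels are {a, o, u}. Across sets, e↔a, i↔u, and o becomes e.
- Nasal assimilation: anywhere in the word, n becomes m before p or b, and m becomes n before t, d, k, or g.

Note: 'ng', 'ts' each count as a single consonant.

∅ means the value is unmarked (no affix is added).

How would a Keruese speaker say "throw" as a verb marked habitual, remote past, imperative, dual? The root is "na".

nauunglal

Attach tense remote past -u → nau.
Attach mood imperative -ung → nauung.
Attach number dual -lel (after consonant 'ng') → nauunglel.
aspect = habitual: zero marking, form stays nauunglel.
Apply vowel harmony: nauunglel → nauunglal.
Nasal assimilation: no change.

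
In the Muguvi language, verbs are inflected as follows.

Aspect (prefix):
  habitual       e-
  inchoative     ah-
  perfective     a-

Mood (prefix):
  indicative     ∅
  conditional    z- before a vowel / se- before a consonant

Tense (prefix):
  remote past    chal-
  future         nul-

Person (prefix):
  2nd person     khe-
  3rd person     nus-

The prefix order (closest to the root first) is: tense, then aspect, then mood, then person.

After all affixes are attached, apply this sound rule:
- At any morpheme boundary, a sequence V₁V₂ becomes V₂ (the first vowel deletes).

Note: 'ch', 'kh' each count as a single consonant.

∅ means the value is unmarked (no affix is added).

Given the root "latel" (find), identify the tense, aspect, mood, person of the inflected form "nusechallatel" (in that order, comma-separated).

remote past, habitual, indicative, 3rd person

Segment: nus-e-chal-latel.
tense: chal- → remote past.
aspect: e- → habitual.
mood: ∅ → indicative.
person: nus- → 3rd person.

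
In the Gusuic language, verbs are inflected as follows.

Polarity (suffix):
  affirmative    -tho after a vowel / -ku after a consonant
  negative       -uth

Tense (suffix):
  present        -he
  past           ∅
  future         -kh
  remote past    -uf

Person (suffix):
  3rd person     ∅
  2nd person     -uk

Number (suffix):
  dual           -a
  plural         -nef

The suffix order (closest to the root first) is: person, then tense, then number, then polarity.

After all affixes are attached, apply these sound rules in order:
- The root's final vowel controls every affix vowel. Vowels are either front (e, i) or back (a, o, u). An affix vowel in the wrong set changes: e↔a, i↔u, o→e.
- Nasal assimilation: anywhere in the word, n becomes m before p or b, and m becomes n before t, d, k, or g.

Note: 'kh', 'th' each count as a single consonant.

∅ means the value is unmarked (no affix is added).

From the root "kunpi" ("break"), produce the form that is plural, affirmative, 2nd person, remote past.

kumpiikifnefki

Attach person 2nd person -uk → kunpiuk.
Attach tense remote past -uf → kunpiukuf.
Attach number plural -nef → kunpiukufnef.
Attach polarity affirmative -ku (after consonant 'f') → kunpiukufnefku.
Apply vowel harmony: kunpiukufnefku → kunpiikifnefki.
Apply nasal assimilation: kunpiikifnefki → kumpiikifnefki.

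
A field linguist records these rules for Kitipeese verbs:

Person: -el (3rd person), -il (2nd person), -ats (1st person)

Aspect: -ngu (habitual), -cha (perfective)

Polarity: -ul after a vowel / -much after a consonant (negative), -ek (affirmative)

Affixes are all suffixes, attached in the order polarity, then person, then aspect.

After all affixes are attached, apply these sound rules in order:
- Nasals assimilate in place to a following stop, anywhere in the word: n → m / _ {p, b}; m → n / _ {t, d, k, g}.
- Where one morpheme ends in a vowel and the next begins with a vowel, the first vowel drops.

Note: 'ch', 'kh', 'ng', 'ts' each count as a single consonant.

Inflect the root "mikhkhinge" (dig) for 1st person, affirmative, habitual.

mikhkhingekatsngu

Attach polarity affirmative -ek → mikhkhingeek.
Attach person 1st person -ats → mikhkhingeekats.
Attach aspect habitual -ngu → mikhkhingeekatsngu.
Nasal assimilation: no change.
Apply vowel deletion: mikhkhingeekatsngu → mikhkhingekatsngu.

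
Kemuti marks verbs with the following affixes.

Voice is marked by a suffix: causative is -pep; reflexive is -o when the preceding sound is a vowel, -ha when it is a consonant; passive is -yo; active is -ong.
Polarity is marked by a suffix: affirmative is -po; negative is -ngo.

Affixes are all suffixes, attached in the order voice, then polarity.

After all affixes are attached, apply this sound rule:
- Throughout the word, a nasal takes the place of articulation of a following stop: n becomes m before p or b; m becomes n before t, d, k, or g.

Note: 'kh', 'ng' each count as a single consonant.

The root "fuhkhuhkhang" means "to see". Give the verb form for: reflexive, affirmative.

Attach voice reflexive -ha (after consonant 'ng') → fuhkhuhkhangha.
Attach polarity affirmative -po → fuhkhuhkhanghapo.
Nasal assimilation: no change.

fuhkhuhkhanghapo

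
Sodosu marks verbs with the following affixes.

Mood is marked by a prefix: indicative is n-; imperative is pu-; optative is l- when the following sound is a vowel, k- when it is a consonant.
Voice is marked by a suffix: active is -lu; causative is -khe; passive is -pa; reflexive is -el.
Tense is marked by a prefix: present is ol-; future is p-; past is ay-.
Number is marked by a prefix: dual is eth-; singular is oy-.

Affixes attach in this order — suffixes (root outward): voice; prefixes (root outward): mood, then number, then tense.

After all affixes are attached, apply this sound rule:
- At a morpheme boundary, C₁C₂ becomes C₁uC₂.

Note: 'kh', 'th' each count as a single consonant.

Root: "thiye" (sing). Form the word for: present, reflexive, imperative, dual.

Attach voice reflexive -el → thiyeel.
Attach mood imperative pu- → puthiyeel.
Attach number dual eth- → ethputhiyeel.
Attach tense present ol- → olethputhiyeel.
Apply epenthesis: olethputhiyeel → olethuputhiyeel.

olethuputhiyeel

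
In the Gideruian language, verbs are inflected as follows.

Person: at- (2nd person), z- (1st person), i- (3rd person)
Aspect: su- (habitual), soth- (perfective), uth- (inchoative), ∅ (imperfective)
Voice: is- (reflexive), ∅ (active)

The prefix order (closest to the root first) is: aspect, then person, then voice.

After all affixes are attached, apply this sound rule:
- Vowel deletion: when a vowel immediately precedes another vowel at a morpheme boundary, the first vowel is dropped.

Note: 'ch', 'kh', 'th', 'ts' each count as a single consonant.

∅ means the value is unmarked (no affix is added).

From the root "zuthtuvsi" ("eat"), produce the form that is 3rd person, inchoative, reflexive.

Attach aspect inchoative uth- → uthzuthtuvsi.
Attach person 3rd person i- → iuthzuthtuvsi.
Attach voice reflexive is- → isiuthzuthtuvsi.
Apply vowel deletion: isiuthzuthtuvsi → isuthzuthtuvsi.

isuthzuthtuvsi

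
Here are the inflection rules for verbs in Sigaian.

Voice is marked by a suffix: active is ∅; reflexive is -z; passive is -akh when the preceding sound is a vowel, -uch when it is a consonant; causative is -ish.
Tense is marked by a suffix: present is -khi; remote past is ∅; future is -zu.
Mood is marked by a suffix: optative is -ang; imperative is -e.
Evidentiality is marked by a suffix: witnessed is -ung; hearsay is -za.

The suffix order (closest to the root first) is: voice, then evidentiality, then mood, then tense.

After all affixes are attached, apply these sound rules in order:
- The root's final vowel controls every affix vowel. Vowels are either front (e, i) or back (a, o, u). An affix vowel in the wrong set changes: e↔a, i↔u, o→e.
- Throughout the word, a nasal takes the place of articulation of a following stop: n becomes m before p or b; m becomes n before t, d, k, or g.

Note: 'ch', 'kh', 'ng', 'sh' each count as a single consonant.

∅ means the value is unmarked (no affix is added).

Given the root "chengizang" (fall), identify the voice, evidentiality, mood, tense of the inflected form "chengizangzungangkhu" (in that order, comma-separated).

Segment: chengizang-z-ung-ang-khi.
voice: -z → reflexive.
evidentiality: -ung → witnessed.
mood: -ang → optative.
tense: -khi → present.

reflexive, witnessed, optative, present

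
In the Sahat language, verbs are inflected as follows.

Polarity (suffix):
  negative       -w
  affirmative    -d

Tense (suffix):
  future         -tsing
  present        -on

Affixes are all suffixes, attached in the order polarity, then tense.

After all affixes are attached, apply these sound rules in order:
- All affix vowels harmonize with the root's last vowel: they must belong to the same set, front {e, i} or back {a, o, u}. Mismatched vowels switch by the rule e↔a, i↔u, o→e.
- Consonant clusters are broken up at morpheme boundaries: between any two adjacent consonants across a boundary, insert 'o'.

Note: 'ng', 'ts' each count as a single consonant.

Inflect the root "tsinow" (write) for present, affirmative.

tsinowodon

Attach polarity affirmative -d → tsinowd.
Attach tense present -on → tsinowdon.
Vowel harmony: no change.
Apply epenthesis: tsinowdon → tsinowodon.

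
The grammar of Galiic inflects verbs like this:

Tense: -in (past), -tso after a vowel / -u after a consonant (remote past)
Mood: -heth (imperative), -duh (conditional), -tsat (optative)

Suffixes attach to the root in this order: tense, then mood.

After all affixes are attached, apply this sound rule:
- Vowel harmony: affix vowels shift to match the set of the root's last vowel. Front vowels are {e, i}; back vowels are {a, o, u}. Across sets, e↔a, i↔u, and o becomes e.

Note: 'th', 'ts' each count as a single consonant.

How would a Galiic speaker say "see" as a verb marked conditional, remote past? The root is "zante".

Attach tense remote past -tso (after vowel 'e') → zantetso.
Attach mood conditional -duh → zantetsoduh.
Apply vowel harmony: zantetsoduh → zantetsedih.

zantetsedih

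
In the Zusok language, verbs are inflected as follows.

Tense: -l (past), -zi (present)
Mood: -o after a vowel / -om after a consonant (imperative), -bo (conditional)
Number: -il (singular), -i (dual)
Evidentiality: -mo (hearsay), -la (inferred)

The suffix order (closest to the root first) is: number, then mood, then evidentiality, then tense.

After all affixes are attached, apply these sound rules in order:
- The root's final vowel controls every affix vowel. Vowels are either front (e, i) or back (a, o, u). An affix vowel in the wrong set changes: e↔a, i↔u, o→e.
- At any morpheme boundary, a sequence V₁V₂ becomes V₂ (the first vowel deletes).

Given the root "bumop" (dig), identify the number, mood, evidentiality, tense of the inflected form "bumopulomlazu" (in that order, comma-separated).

Segment: bumop-il-om-la-zi.
number: -il → singular.
mood: -o/om → imperative.
evidentiality: -la → inferred.
tense: -zi → present.

singular, imperative, inferred, present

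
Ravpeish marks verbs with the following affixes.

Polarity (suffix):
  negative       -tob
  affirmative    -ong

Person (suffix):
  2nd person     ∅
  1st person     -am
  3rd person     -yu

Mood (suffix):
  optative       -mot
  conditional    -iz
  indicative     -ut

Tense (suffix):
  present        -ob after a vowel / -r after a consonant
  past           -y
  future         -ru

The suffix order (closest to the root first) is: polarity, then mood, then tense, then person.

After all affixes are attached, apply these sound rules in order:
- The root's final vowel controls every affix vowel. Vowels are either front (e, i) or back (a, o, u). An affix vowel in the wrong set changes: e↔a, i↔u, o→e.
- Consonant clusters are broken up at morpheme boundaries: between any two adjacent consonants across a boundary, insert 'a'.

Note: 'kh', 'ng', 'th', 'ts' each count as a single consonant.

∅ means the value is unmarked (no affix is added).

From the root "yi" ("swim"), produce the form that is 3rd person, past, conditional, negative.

yitebizayayi

Attach polarity negative -tob → yitob.
Attach mood conditional -iz → yitobiz.
Attach tense past -y → yitobizy.
Attach person 3rd person -yu → yitobizyyu.
Apply vowel harmony: yitobizyyu → yitebizyyi.
Apply epenthesis: yitebizyyi → yitebizayayi.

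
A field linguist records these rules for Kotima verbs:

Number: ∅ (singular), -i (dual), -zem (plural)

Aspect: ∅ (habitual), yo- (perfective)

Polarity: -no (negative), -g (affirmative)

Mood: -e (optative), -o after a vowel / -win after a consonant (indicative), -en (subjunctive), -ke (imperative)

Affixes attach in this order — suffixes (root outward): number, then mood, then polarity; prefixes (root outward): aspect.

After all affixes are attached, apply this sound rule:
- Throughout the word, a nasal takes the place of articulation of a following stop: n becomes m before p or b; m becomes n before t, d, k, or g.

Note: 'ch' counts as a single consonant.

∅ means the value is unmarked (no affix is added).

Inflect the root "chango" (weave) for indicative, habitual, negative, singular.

number = singular: zero marking, form stays chango.
aspect = habitual: zero marking, form stays chango.
Attach mood indicative -o (after vowel 'o') → changoo.
Attach polarity negative -no → changoono.
Nasal assimilation: no change.

changoono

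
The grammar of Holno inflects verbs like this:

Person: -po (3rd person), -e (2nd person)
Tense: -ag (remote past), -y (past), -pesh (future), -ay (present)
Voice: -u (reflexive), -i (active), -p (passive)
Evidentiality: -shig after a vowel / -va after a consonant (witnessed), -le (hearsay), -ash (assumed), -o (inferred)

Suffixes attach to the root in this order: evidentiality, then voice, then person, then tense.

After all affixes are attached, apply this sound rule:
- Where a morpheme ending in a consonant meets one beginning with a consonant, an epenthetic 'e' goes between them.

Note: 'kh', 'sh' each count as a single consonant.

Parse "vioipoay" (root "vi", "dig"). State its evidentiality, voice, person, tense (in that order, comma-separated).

inferred, active, 3rd person, present

Segment: vi-o-i-po-ay.
evidentiality: -o → inferred.
voice: -i → active.
person: -po → 3rd person.
tense: -ay → present.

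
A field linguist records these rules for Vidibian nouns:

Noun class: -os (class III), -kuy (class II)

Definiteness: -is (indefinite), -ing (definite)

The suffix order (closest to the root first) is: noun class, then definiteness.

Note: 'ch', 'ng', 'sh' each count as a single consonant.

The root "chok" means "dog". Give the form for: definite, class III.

Attach noun class class III -os → chokos.
Attach definiteness definite -ing → chokosing.

chokosing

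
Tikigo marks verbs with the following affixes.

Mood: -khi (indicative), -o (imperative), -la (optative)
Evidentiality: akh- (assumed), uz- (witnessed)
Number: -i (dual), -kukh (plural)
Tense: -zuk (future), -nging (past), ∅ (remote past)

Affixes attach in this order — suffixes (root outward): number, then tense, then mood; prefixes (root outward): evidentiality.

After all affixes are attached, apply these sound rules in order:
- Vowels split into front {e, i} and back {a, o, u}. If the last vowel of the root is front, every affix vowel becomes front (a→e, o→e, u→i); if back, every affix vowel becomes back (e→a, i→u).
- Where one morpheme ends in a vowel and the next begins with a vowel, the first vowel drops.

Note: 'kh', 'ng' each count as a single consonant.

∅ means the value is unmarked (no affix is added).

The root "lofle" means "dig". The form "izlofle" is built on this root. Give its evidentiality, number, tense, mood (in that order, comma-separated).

witnessed, dual, remote past, imperative

Segment: uz-lofle-i-o.
evidentiality: uz- → witnessed.
number: -i → dual.
tense: ∅ → remote past.
mood: -o → imperative.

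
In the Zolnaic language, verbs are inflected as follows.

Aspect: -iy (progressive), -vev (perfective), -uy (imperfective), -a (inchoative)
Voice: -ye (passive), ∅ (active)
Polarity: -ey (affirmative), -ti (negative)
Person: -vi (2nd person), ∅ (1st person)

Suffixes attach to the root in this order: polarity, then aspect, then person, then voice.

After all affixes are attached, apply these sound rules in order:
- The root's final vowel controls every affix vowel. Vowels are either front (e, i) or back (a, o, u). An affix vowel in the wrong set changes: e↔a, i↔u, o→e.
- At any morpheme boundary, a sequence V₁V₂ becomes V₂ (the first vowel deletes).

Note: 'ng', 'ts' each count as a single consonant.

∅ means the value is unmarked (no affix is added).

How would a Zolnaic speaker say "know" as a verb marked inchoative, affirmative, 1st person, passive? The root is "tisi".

Attach polarity affirmative -ey → tisiey.
Attach aspect inchoative -a → tisieya.
person = 1st person: zero marking, form stays tisieya.
Attach voice passive -ye → tisieyaye.
Apply vowel harmony: tisieyaye → tisieyeye.
Apply vowel deletion: tisieyeye → tiseyeye.

tiseyeye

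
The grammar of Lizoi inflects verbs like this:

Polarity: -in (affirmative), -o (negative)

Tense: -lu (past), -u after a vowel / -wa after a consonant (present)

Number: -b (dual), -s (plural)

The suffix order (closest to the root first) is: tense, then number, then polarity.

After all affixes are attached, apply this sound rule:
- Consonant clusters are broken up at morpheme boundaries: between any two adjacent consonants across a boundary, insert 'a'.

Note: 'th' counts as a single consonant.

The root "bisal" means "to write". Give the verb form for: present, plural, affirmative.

Attach tense present -wa (after consonant 'l') → bisalwa.
Attach number plural -s → bisalwas.
Attach polarity affirmative -in → bisalwasin.
Apply epenthesis: bisalwasin → bisalawasin.

bisalawasin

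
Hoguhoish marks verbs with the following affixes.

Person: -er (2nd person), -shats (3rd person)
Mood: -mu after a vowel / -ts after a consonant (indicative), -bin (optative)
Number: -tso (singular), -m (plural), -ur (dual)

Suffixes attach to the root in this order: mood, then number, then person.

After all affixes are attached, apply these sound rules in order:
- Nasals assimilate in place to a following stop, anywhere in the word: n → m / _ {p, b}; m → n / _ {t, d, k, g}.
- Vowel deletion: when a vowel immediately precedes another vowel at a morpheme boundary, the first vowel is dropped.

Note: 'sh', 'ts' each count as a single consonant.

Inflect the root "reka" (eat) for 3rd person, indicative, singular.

Attach mood indicative -mu (after vowel 'a') → rekamu.
Attach number singular -tso → rekamutso.
Attach person 3rd person -shats → rekamutsoshats.
Nasal assimilation: no change.
Vowel deletion: no change.

rekamutsoshats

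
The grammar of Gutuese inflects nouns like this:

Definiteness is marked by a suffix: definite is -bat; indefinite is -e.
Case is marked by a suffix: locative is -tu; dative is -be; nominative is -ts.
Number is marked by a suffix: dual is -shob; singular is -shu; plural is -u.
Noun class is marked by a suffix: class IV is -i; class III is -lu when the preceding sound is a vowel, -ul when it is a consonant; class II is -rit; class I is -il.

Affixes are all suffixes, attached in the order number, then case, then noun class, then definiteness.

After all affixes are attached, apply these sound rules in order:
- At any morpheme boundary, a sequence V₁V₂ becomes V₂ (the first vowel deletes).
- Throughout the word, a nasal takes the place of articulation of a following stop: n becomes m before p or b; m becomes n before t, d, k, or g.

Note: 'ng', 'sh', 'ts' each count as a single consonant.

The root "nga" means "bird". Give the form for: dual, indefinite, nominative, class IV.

ngashobtse

Attach number dual -shob → ngashob.
Attach case nominative -ts → ngashobts.
Attach noun class class IV -i → ngashobtsi.
Attach definiteness indefinite -e → ngashobtsie.
Apply vowel deletion: ngashobtsie → ngashobtse.
Nasal assimilation: no change.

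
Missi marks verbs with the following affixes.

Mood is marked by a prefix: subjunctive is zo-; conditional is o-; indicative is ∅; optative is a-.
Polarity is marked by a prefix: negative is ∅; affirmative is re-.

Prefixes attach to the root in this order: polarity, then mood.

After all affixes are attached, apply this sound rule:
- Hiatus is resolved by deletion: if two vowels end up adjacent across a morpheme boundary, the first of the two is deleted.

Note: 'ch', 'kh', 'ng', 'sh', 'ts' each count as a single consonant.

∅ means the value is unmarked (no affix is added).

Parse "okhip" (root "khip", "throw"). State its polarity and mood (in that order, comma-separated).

negative, conditional

Segment: o-khip.
polarity: ∅ → negative.
mood: o- → conditional.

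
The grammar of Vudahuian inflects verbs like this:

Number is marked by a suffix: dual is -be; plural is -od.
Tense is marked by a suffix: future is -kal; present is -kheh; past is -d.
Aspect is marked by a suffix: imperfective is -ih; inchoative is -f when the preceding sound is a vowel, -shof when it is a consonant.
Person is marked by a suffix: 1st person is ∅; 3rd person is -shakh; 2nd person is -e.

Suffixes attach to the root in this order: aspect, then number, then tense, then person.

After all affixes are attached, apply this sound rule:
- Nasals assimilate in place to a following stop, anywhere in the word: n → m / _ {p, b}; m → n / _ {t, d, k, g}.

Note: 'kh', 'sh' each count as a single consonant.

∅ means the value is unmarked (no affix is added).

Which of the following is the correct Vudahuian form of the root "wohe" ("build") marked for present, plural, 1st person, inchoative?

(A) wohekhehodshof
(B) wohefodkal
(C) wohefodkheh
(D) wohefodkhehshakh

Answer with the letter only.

Attach aspect inchoative -f (after vowel 'e') → wohef.
Attach number plural -od → wohefod.
Attach tense present -kheh → wohefodkheh.
person = 1st person: zero marking, form stays wohefodkheh.
Nasal assimilation: no change.
So the correct form is wohefodkheh, option (C).
(D) wohefodkhehshakh is wrong: it uses 3rd person instead of 1st person for person.
(A) wohekhehodshof is wrong: it has the affixes in the wrong order.
(B) wohefodkal is wrong: it uses future instead of present for tense.

C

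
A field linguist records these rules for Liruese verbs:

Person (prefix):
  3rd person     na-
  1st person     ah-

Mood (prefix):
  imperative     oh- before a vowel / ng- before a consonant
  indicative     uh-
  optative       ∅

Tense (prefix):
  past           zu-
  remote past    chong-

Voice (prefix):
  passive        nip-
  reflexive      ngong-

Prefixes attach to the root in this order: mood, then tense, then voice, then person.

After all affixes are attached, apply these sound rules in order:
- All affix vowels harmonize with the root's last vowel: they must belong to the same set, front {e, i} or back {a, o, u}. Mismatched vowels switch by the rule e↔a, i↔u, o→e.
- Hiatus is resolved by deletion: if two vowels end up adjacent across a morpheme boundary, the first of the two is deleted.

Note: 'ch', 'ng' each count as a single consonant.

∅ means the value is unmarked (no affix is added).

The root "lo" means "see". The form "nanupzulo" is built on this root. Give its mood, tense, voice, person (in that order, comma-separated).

Segment: na-nip-zu-lo.
mood: ∅ → optative.
tense: zu- → past.
voice: nip- → passive.
person: na- → 3rd person.

optative, past, passive, 3rd person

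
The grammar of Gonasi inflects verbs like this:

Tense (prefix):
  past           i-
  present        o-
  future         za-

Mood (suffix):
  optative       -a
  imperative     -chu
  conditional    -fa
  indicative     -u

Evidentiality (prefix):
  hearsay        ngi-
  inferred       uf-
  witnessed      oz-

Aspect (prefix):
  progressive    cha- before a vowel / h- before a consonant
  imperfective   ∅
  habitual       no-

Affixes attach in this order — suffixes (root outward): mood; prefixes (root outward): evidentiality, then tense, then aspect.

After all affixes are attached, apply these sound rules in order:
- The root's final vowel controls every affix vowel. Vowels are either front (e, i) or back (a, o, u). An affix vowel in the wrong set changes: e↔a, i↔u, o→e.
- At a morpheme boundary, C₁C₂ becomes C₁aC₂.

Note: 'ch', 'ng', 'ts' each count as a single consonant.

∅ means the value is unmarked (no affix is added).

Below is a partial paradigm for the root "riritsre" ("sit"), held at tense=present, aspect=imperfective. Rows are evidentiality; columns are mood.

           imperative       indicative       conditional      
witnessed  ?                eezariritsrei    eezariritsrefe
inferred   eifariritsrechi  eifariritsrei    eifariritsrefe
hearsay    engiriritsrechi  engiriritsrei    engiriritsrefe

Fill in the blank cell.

eezariritsrechi

Attach evidentiality witnessed oz- → ozriritsre.
Attach tense present o- → oozriritsre.
aspect = imperfective: zero marking, form stays oozriritsre.
Attach mood imperative -chu → oozriritsrechu.
Apply vowel harmony: oozriritsrechu → eezriritsrechi.
Apply epenthesis: eezriritsrechi → eezariritsrechi.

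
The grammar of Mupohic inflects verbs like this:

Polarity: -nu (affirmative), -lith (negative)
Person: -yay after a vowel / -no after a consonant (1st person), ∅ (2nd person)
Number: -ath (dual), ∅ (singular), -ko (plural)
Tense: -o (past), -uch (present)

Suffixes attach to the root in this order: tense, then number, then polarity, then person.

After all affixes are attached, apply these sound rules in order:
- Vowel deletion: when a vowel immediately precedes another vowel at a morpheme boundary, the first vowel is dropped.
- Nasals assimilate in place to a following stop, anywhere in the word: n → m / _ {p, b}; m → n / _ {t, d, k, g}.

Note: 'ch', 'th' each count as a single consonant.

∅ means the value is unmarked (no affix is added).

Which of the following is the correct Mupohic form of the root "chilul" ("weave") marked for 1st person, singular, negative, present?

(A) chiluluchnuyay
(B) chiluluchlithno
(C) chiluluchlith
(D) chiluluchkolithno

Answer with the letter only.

B

Attach tense present -uch → chiluluch.
number = singular: zero marking, form stays chiluluch.
Attach polarity negative -lith → chiluluchlith.
Attach person 1st person -no (after consonant 'th') → chiluluchlithno.
Vowel deletion: no change.
Nasal assimilation: no change.
So the correct form is chiluluchlithno, option (B).
(D) chiluluchkolithno is wrong: it uses plural instead of singular for number.
(C) chiluluchlith is wrong: it uses 2nd person instead of 1st person for person.
(A) chiluluchnuyay is wrong: it uses affirmative instead of negative for polarity.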